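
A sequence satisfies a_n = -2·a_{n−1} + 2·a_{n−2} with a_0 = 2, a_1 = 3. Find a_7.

504

With companion matrix T = [[-2, 2], [1, 0]], [a_n, a_{n−1}]ᵀ = T·[a_{n−1}, a_{n−2}]ᵀ, so [a_7, a_6]ᵀ = T^6·[a_1, a_0]ᵀ.
T^6 = [[328, -240], [-120, 88]], giving [a_7, a_6]ᵀ = [[504], [-184]].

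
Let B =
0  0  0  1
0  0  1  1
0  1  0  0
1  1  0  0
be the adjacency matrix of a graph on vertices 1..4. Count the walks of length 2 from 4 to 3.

1

The number of length-2 walks from vertex 4 to vertex 3 is entry (4,3) of B², where B is the adjacency matrix.
B² = [[1, 1, 0, 0], [1, 2, 0, 0], [0, 0, 1, 1], [0, 0, 1, 2]]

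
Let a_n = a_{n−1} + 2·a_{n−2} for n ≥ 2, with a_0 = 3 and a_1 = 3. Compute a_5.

63

With companion matrix B = [[1, 2], [1, 0]], [a_n, a_{n−1}]ᵀ = B·[a_{n−1}, a_{n−2}]ᵀ, so [a_5, a_4]ᵀ = B⁴·[a_1, a_0]ᵀ.
B⁴ = [[11, 10], [5, 6]], giving [a_5, a_4]ᵀ = [[63], [33]].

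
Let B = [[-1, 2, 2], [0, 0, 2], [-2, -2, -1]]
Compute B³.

[[3, -6, -18], [8, -4, -14], [10, 22, 11]]

B² = [[-3, -6, 0], [-4, -4, -2], [4, -2, -7]]
B³ = [[3, -6, -18], [8, -4, -14], [10, 22, 11]]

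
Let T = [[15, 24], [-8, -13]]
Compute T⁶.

[[2913, 4368], [-1456, -2183]]

tr T = 2 and det T = -3, so the characteristic polynomial is λ² − (2)λ + (-3) with roots -1 and 3.
Eigenvectors give P = [[-3, -2], [2, 1]] with P⁻¹ = [[1, 2], [-2, -3]], and T = P·diag(-1, 3)·P⁻¹.
Then T⁶ = P·diag(1, 729)·P⁻¹ = [[-3, -1458], [2, 729]] · [[1, 2], [-2, -3]] = [[2913, 4368], [-1456, -2183]].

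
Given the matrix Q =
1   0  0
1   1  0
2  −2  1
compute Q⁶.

Q = I + N where N = [[0, 0, 0], [1, 0, 0], [2, −2, 0]] is strictly lower-triangular, so N³ = 0.
(I + N)⁶ = I + 6·N + 15·N² = [[1, 0, 0], [6, 1, 0], [−18, −12, 1]].

[[1, 0, 0], [6, 1, 0], [−18, −12, 1]]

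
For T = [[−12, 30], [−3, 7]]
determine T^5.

tr T = −5 and det T = 6, so the characteristic polynomial is λ² − (−5)λ + (6) with roots −2 and −3.
Eigenvectors give P = [[−3, −10], [−1, −3]] with P⁻¹ = [[3, −10], [−1, 3]], and T = P·diag(−2, −3)·P⁻¹.
Then T^5 = P·diag(−32, −243)·P⁻¹ = [[96, 2430], [32, 729]] · [[3, −10], [−1, 3]] = [[−2142, 6330], [−633, 1867]].

[[−2142, 6330], [−633, 1867]]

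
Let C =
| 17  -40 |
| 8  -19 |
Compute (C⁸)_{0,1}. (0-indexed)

tr C = -2 and det C = -3, so the characteristic polynomial is λ² − (-2)λ + (-3) with roots -3 and 1.
Eigenvectors give P = [[2, 5], [1, 2]] with P⁻¹ = [[-2, 5], [1, -2]], and C = P·diag(-3, 1)·P⁻¹.
Then C⁸ = P·diag(6561, 1)·P⁻¹ = [[13122, 5], [6561, 2]] · [[-2, 5], [1, -2]] = [[-26239, 65600], [-13120, 32801]].

65600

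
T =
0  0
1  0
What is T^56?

[[0, 0], [0, 0]]

T is strictly triangular, hence nilpotent: T^2 = 0, so T^56 = 0.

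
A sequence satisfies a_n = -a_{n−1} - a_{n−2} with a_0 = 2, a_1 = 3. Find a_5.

With companion matrix M = [[-1, -1], [1, 0]], [a_n, a_{n−1}]ᵀ = M·[a_{n−1}, a_{n−2}]ᵀ, so [a_5, a_4]ᵀ = M^4·[a_1, a_0]ᵀ.
M^4 = [[-1, -1], [1, 0]], giving [a_5, a_4]ᵀ = [[-5], [3]].

-5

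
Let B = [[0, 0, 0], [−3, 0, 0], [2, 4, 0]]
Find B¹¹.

B is strictly triangular, hence nilpotent: B³ = 0, so B¹¹ = 0.

[[0, 0, 0], [0, 0, 0], [0, 0, 0]]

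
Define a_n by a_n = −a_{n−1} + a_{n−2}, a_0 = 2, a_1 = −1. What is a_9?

−76

With companion matrix Q = [[−1, 1], [1, 0]], [a_n, a_{n−1}]ᵀ = Q·[a_{n−1}, a_{n−2}]ᵀ, so [a_9, a_8]ᵀ = Q⁸·[a_1, a_0]ᵀ.
Q⁸ = [[34, −21], [−21, 13]], giving [a_9, a_8]ᵀ = [[−76], [47]].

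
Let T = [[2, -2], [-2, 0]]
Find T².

[[8, -4], [-4, 4]]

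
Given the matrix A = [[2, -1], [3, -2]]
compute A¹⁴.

A² = I (check: tr A = 0 and det A = -1), so A¹⁴ = I since 14 is even.

[[1, 0], [0, 1]]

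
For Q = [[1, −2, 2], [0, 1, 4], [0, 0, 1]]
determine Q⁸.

[[1, −16, −208], [0, 1, 32], [0, 0, 1]]

Q = I + N where N = [[0, −2, 2], [0, 0, 4], [0, 0, 0]] is strictly upper-triangular, so N³ = 0.
(I + N)⁸ = I + 8·N + 28·N² = [[1, −16, −208], [0, 1, 32], [0, 0, 1]].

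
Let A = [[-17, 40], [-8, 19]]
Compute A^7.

[[-8753, 21880], [-4376, 10939]]

tr A = 2 and det A = -3, so the characteristic polynomial is λ² − (2)λ + (-3) with roots 3 and -1.
Eigenvectors give P = [[2, -5], [1, -2]] with P⁻¹ = [[-2, 5], [-1, 2]], and A = P·diag(3, -1)·P⁻¹.
Then A^7 = P·diag(2187, -1)·P⁻¹ = [[4374, 5], [2187, 2]] · [[-2, 5], [-1, 2]] = [[-8753, 21880], [-4376, 10939]].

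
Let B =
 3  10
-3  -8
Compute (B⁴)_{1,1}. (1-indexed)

-309

tr B = -5 and det B = 6, so the characteristic polynomial is λ² − (-5)λ + (6) with roots -2 and -3.
Eigenvectors give P = [[-2, -5], [1, 3]] with P⁻¹ = [[-3, -5], [1, 2]], and B = P·diag(-2, -3)·P⁻¹.
Then B⁴ = P·diag(16, 81)·P⁻¹ = [[-32, -405], [16, 243]] · [[-3, -5], [1, 2]] = [[-309, -650], [195, 406]].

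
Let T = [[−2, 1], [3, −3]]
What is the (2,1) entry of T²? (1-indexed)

−15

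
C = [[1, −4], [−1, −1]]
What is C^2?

[[5, 0], [0, 5]]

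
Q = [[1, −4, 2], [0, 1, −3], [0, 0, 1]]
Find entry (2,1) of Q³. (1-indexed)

0

Q = I + N where N = [[0, −4, 2], [0, 0, −3], [0, 0, 0]] is strictly upper-triangular, so N³ = 0.
(I + N)³ = I + 3·N + 3·N² = [[1, −12, 42], [0, 1, −9], [0, 0, 1]].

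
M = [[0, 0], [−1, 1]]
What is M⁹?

M² = M (a projection; rank 1, trace 1), so M⁹ = M.

[[0, 0], [−1, 1]]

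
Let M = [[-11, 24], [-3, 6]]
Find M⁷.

[[-18659, 49416], [-6177, 16344]]

tr M = -5 and det M = 6, so the characteristic polynomial is λ² − (-5)λ + (6) with roots -2 and -3.
Eigenvectors give P = [[8, 3], [3, 1]] with P⁻¹ = [[-1, 3], [3, -8]], and M = P·diag(-2, -3)·P⁻¹.
Then M⁷ = P·diag(-128, -2187)·P⁻¹ = [[-1024, -6561], [-384, -2187]] · [[-1, 3], [3, -8]] = [[-18659, 49416], [-6177, 16344]].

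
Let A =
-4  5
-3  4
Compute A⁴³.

[[-4, 5], [-3, 4]]

A² = I (check: tr A = 0 and det A = -1), so A⁴³ = A since 43 is odd.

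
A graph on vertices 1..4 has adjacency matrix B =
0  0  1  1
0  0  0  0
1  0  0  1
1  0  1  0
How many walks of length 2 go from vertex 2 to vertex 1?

The number of length-2 walks from vertex 2 to vertex 1 is entry (2,1) of B², where B is the adjacency matrix.
B² = [[2, 0, 1, 1], [0, 0, 0, 0], [1, 0, 2, 1], [1, 0, 1, 2]]

0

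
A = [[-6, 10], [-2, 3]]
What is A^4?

tr A = -3 and det A = 2, so the characteristic polynomial is λ² − (-3)λ + (2) with roots -2 and -1.
Eigenvectors give P = [[5, 2], [2, 1]] with P⁻¹ = [[1, -2], [-2, 5]], and A = P·diag(-2, -1)·P⁻¹.
Then A^4 = P·diag(16, 1)·P⁻¹ = [[80, 2], [32, 1]] · [[1, -2], [-2, 5]] = [[76, -150], [30, -59]].

[[76, -150], [30, -59]]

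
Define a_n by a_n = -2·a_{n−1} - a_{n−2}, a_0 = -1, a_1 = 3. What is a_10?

-21

With companion matrix M = [[-2, -1], [1, 0]], [a_n, a_{n−1}]ᵀ = M·[a_{n−1}, a_{n−2}]ᵀ, so [a_10, a_9]ᵀ = M^9·[a_1, a_0]ᵀ.
M^9 = [[-10, -9], [9, 8]], giving [a_10, a_9]ᵀ = [[-21], [19]].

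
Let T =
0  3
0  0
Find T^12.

T is strictly triangular, hence nilpotent: T^2 = 0, so T^12 = 0.

[[0, 0], [0, 0]]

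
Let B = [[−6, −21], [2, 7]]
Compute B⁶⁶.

B² = B (a projection; rank 1, trace 1), so B⁶⁶ = B.

[[−6, −21], [2, 7]]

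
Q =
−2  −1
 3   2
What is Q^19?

[[−2, −1], [3, 2]]

Q² = I (check: tr Q = 0 and det Q = −1), so Q^19 = Q since 19 is odd.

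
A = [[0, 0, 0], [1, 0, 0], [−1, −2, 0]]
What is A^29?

A is strictly triangular, hence nilpotent: A^3 = 0, so A^29 = 0.

[[0, 0, 0], [0, 0, 0], [0, 0, 0]]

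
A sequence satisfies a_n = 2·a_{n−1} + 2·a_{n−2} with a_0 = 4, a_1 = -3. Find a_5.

-4

With companion matrix A = [[2, 2], [1, 0]], [a_n, a_{n−1}]ᵀ = A·[a_{n−1}, a_{n−2}]ᵀ, so [a_5, a_4]ᵀ = A⁴·[a_1, a_0]ᵀ.
A⁴ = [[44, 32], [16, 12]], giving [a_5, a_4]ᵀ = [[-4], [0]].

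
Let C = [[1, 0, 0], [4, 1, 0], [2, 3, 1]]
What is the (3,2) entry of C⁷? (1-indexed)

21

C = I + N where N = [[0, 0, 0], [4, 0, 0], [2, 3, 0]] is strictly lower-triangular, so N³ = 0.
(I + N)⁷ = I + 7·N + 21·N² = [[1, 0, 0], [28, 1, 0], [266, 21, 1]].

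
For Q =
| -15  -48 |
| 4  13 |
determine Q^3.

[[-111, -336], [28, 85]]

tr Q = -2 and det Q = -3, so the characteristic polynomial is λ² − (-2)λ + (-3) with roots -3 and 1.
Eigenvectors give P = [[-4, -3], [1, 1]] with P⁻¹ = [[-1, -3], [1, 4]], and Q = P·diag(-3, 1)·P⁻¹.
Then Q^3 = P·diag(-27, 1)·P⁻¹ = [[108, -3], [-27, 1]] · [[-1, -3], [1, 4]] = [[-111, -336], [28, 85]].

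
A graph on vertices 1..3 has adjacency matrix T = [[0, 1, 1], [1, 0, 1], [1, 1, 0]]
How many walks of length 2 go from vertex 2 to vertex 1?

1

The number of length-2 walks from vertex 2 to vertex 1 is entry (2,1) of T², where T is the adjacency matrix.
T² = [[2, 1, 1], [1, 2, 1], [1, 1, 2]]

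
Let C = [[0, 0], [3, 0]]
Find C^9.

[[0, 0], [0, 0]]

C is strictly triangular, hence nilpotent: C^2 = 0, so C^9 = 0.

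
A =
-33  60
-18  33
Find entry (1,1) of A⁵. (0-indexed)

2673

tr A = 0 and det A = -9, so the characteristic polynomial is λ² − (0)λ + (-9) with roots -3 and 3.
Eigenvectors give P = [[2, -5], [1, -3]] with P⁻¹ = [[3, -5], [1, -2]], and A = P·diag(-3, 3)·P⁻¹.
Then A⁵ = P·diag(-243, 243)·P⁻¹ = [[-486, -1215], [-243, -729]] · [[3, -5], [1, -2]] = [[-2673, 4860], [-1458, 2673]].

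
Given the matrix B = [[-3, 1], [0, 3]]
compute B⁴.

[[81, 0], [0, 81]]

B² = [[9, 0], [0, 9]]
B³ = [[-27, 9], [0, 27]]
B⁴ = [[81, 0], [0, 81]]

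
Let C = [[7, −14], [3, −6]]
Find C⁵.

[[7, −14], [3, −6]]

C² = C (a projection; rank 1, trace 1), so C⁵ = C.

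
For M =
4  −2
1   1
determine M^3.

[[46, −38], [19, −11]]

tr M = 5 and det M = 6, so the characteristic polynomial is λ² − (5)λ + (6) with roots 2 and 3.
Eigenvectors give P = [[−1, 2], [−1, 1]] with P⁻¹ = [[1, −2], [1, −1]], and M = P·diag(2, 3)·P⁻¹.
Then M^3 = P·diag(8, 27)·P⁻¹ = [[−8, 54], [−8, 27]] · [[1, −2], [1, −1]] = [[46, −38], [19, −11]].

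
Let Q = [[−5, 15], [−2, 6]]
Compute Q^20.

[[−5, 15], [−2, 6]]

Q² = Q (a projection; rank 1, trace 1), so Q^20 = Q.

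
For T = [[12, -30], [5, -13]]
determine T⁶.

tr T = -1 and det T = -6, so the characteristic polynomial is λ² − (-1)λ + (-6) with roots -3 and 2.
Eigenvectors give P = [[2, 3], [1, 1]] with P⁻¹ = [[-1, 3], [1, -2]], and T = P·diag(-3, 2)·P⁻¹.
Then T⁶ = P·diag(729, 64)·P⁻¹ = [[1458, 192], [729, 64]] · [[-1, 3], [1, -2]] = [[-1266, 3990], [-665, 2059]].

[[-1266, 3990], [-665, 2059]]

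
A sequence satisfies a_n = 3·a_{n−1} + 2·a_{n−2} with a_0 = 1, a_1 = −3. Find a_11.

With companion matrix B = [[3, 2], [1, 0]], [a_n, a_{n−1}]ᵀ = B·[a_{n−1}, a_{n−2}]ᵀ, so [a_11, a_10]ᵀ = B¹⁰·[a_1, a_0]ᵀ.
B¹⁰ = [[283667, 159294], [79647, 44726]], giving [a_11, a_10]ᵀ = [[−691707], [−194215]].

−691707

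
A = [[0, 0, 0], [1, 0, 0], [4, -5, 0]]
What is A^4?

A is strictly triangular, hence nilpotent: A^3 = 0, so A^4 = 0.

[[0, 0, 0], [0, 0, 0], [0, 0, 0]]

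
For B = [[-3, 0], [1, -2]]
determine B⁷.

[[-2187, 0], [2059, -128]]

tr B = -5 and det B = 6, so the characteristic polynomial is λ² − (-5)λ + (6) with roots -2 and -3.
Eigenvectors give P = [[0, -1], [1, 1]] with P⁻¹ = [[1, 1], [-1, 0]], and B = P·diag(-2, -3)·P⁻¹.
Then B⁷ = P·diag(-128, -2187)·P⁻¹ = [[0, 2187], [-128, -2187]] · [[1, 1], [-1, 0]] = [[-2187, 0], [2059, -128]].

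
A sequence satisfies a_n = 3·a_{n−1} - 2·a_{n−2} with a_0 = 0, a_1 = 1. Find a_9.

511

With companion matrix Q = [[3, -2], [1, 0]], [a_n, a_{n−1}]ᵀ = Q·[a_{n−1}, a_{n−2}]ᵀ, so [a_9, a_8]ᵀ = Q⁸·[a_1, a_0]ᵀ.
Q⁸ = [[511, -510], [255, -254]], giving [a_9, a_8]ᵀ = [[511], [255]].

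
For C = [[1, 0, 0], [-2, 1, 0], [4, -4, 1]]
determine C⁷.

[[1, 0, 0], [-14, 1, 0], [196, -28, 1]]

C = I + N where N = [[0, 0, 0], [-2, 0, 0], [4, -4, 0]] is strictly lower-triangular, so N³ = 0.
(I + N)⁷ = I + 7·N + 21·N² = [[1, 0, 0], [-14, 1, 0], [196, -28, 1]].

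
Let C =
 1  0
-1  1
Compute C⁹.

[[1, 0], [-9, 1]]

C = I + N where N = [[0, 0], [-1, 0]] is strictly lower-triangular, so N² = 0.
(I + N)⁹ = I + 9·N = [[1, 0], [-9, 1]].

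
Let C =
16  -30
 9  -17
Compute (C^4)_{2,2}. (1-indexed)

91

tr C = -1 and det C = -2, so the characteristic polynomial is λ² − (-1)λ + (-2) with roots 1 and -2.
Eigenvectors give P = [[2, -5], [1, -3]] with P⁻¹ = [[3, -5], [1, -2]], and C = P·diag(1, -2)·P⁻¹.
Then C^4 = P·diag(1, 16)·P⁻¹ = [[2, -80], [1, -48]] · [[3, -5], [1, -2]] = [[-74, 150], [-45, 91]].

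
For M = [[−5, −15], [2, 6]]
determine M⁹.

M² = M (a projection; rank 1, trace 1), so M⁹ = M.

[[−5, −15], [2, 6]]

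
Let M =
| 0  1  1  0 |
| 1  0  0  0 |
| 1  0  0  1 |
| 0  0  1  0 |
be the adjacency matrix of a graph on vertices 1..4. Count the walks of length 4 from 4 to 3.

The number of length-4 walks from vertex 4 to vertex 3 is entry (4,3) of M⁴, where M is the adjacency matrix.
M² = [[2, 0, 0, 1], [0, 1, 1, 0], [0, 1, 2, 0], [1, 0, 0, 1]]
M³ = [[0, 2, 3, 0], [2, 0, 0, 1], [3, 0, 0, 2], [0, 1, 2, 0]]
M⁴ = [[5, 0, 0, 3], [0, 2, 3, 0], [0, 3, 5, 0], [3, 0, 0, 2]]

0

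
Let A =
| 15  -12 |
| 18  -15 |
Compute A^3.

[[135, -108], [162, -135]]

tr A = 0 and det A = -9, so the characteristic polynomial is λ² − (0)λ + (-9) with roots -3 and 3.
Eigenvectors give P = [[-2, 1], [-3, 1]] with P⁻¹ = [[1, -1], [3, -2]], and A = P·diag(-3, 3)·P⁻¹.
Then A^3 = P·diag(-27, 27)·P⁻¹ = [[54, 27], [81, 27]] · [[1, -1], [3, -2]] = [[135, -108], [162, -135]].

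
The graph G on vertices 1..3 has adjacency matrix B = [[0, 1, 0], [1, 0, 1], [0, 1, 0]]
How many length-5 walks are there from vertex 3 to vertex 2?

The number of length-5 walks from vertex 3 to vertex 2 is entry (3,2) of B⁵, where B is the adjacency matrix.
B² = [[1, 0, 1], [0, 2, 0], [1, 0, 1]]
B³ = [[0, 2, 0], [2, 0, 2], [0, 2, 0]]
B⁴ = [[2, 0, 2], [0, 4, 0], [2, 0, 2]]
B⁵ = [[0, 4, 0], [4, 0, 4], [0, 4, 0]]

4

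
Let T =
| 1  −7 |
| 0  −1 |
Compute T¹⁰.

[[1, 0], [0, 1]]

T² = I (check: tr T = 0 and det T = −1), so T¹⁰ = I since 10 is even.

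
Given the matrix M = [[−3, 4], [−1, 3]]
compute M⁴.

M² = [[5, 0], [0, 5]]
M³ = [[−15, 20], [−5, 15]]
M⁴ = [[25, 0], [0, 25]]

[[25, 0], [0, 25]]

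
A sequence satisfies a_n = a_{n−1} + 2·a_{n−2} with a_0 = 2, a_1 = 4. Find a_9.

With companion matrix A = [[1, 2], [1, 0]], [a_n, a_{n−1}]ᵀ = A·[a_{n−1}, a_{n−2}]ᵀ, so [a_9, a_8]ᵀ = A⁸·[a_1, a_0]ᵀ.
A⁸ = [[171, 170], [85, 86]], giving [a_9, a_8]ᵀ = [[1024], [512]].

1024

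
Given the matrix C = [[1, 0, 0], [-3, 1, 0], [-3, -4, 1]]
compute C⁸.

C = I + N where N = [[0, 0, 0], [-3, 0, 0], [-3, -4, 0]] is strictly lower-triangular, so N³ = 0.
(I + N)⁸ = I + 8·N + 28·N² = [[1, 0, 0], [-24, 1, 0], [312, -32, 1]].

[[1, 0, 0], [-24, 1, 0], [312, -32, 1]]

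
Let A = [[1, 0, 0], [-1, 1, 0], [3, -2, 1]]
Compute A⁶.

A = I + N where N = [[0, 0, 0], [-1, 0, 0], [3, -2, 0]] is strictly lower-triangular, so N³ = 0.
(I + N)⁶ = I + 6·N + 15·N² = [[1, 0, 0], [-6, 1, 0], [48, -12, 1]].

[[1, 0, 0], [-6, 1, 0], [48, -12, 1]]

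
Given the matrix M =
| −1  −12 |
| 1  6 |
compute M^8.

[[−18659, −75660], [6305, 25476]]

tr M = 5 and det M = 6, so the characteristic polynomial is λ² − (5)λ + (6) with roots 2 and 3.
Eigenvectors give P = [[−4, 3], [1, −1]] with P⁻¹ = [[−1, −3], [−1, −4]], and M = P·diag(2, 3)·P⁻¹.
Then M^8 = P·diag(256, 6561)·P⁻¹ = [[−1024, 19683], [256, −6561]] · [[−1, −3], [−1, −4]] = [[−18659, −75660], [6305, 25476]].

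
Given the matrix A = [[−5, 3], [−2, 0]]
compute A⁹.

[[−58025, 57513], [−38342, 37830]]

tr A = −5 and det A = 6, so the characteristic polynomial is λ² − (−5)λ + (6) with roots −2 and −3.
Eigenvectors give P = [[1, −3], [1, −2]] with P⁻¹ = [[−2, 3], [−1, 1]], and A = P·diag(−2, −3)·P⁻¹.
Then A⁹ = P·diag(−512, −19683)·P⁻¹ = [[−512, 59049], [−512, 39366]] · [[−2, 3], [−1, 1]] = [[−58025, 57513], [−38342, 37830]].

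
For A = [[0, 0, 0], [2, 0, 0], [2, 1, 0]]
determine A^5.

A is strictly triangular, hence nilpotent: A^3 = 0, so A^5 = 0.

[[0, 0, 0], [0, 0, 0], [0, 0, 0]]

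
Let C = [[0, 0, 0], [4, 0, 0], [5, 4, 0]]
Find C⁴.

C is strictly triangular, hence nilpotent: C³ = 0, so C⁴ = 0.

[[0, 0, 0], [0, 0, 0], [0, 0, 0]]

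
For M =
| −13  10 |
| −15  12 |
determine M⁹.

[[−60073, 40390], [−60585, 40902]]

tr M = −1 and det M = −6, so the characteristic polynomial is λ² − (−1)λ + (−6) with roots 2 and −3.
Eigenvectors give P = [[2, −1], [3, −1]] with P⁻¹ = [[−1, 1], [−3, 2]], and M = P·diag(2, −3)·P⁻¹.
Then M⁹ = P·diag(512, −19683)·P⁻¹ = [[1024, 19683], [1536, 19683]] · [[−1, 1], [−3, 2]] = [[−60073, 40390], [−60585, 40902]].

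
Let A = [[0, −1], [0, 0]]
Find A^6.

A is strictly triangular, hence nilpotent: A^2 = 0, so A^6 = 0.

[[0, 0], [0, 0]]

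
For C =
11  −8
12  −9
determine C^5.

tr C = 2 and det C = −3, so the characteristic polynomial is λ² − (2)λ + (−3) with roots 3 and −1.
Eigenvectors give P = [[1, −2], [1, −3]] with P⁻¹ = [[3, −2], [1, −1]], and C = P·diag(3, −1)·P⁻¹.
Then C^5 = P·diag(243, −1)·P⁻¹ = [[243, 2], [243, 3]] · [[3, −2], [1, −1]] = [[731, −488], [732, −489]].

[[731, −488], [732, −489]]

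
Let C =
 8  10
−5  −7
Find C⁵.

tr C = 1 and det C = −6, so the characteristic polynomial is λ² − (1)λ + (−6) with roots 3 and −2.
Eigenvectors give P = [[−2, −1], [1, 1]] with P⁻¹ = [[−1, −1], [1, 2]], and C = P·diag(3, −2)·P⁻¹.
Then C⁵ = P·diag(243, −32)·P⁻¹ = [[−486, 32], [243, −32]] · [[−1, −1], [1, 2]] = [[518, 550], [−275, −307]].

[[518, 550], [−275, −307]]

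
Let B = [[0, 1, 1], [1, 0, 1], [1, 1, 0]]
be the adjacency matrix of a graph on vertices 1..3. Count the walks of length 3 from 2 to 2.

The number of length-3 walks from vertex 2 to vertex 2 is entry (2,2) of B³, where B is the adjacency matrix.
B² = [[2, 1, 1], [1, 2, 1], [1, 1, 2]]
B³ = [[2, 3, 3], [3, 2, 3], [3, 3, 2]]

2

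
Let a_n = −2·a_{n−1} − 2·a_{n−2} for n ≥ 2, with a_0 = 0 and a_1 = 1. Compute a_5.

With companion matrix C = [[−2, −2], [1, 0]], [a_n, a_{n−1}]ᵀ = C·[a_{n−1}, a_{n−2}]ᵀ, so [a_5, a_4]ᵀ = C^4·[a_1, a_0]ᵀ.
C^4 = [[−4, 0], [0, −4]], giving [a_5, a_4]ᵀ = [[−4], [0]].

−4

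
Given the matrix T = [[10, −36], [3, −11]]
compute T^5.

[[100, −396], [33, −131]]

tr T = −1 and det T = −2, so the characteristic polynomial is λ² − (−1)λ + (−2) with roots 1 and −2.
Eigenvectors give P = [[4, 3], [1, 1]] with P⁻¹ = [[1, −3], [−1, 4]], and T = P·diag(1, −2)·P⁻¹.
Then T^5 = P·diag(1, −32)·P⁻¹ = [[4, −96], [1, −32]] · [[1, −3], [−1, 4]] = [[100, −396], [33, −131]].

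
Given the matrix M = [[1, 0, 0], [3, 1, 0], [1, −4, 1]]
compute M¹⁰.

[[1, 0, 0], [30, 1, 0], [−530, −40, 1]]

M = I + N where N = [[0, 0, 0], [3, 0, 0], [1, −4, 0]] is strictly lower-triangular, so N³ = 0.
(I + N)¹⁰ = I + 10·N + 45·N² = [[1, 0, 0], [30, 1, 0], [−530, −40, 1]].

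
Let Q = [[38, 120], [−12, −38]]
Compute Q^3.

[[152, 480], [−48, −152]]

tr Q = 0 and det Q = −4, so the characteristic polynomial is λ² − (0)λ + (−4) with roots 2 and −2.
Eigenvectors give P = [[−10, −3], [3, 1]] with P⁻¹ = [[−1, −3], [3, 10]], and Q = P·diag(2, −2)·P⁻¹.
Then Q^3 = P·diag(8, −8)·P⁻¹ = [[−80, 24], [24, −8]] · [[−1, −3], [3, 10]] = [[152, 480], [−48, −152]].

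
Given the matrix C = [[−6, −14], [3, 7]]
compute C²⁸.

[[−6, −14], [3, 7]]

C² = C (a projection; rank 1, trace 1), so C²⁸ = C.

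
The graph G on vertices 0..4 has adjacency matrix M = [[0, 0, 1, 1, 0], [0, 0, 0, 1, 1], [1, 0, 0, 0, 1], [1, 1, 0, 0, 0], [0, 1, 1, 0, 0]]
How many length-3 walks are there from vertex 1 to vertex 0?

The number of length-3 walks from vertex 1 to vertex 0 is entry (1,0) of M^3, where M is the adjacency matrix.
M^2 = [[2, 1, 0, 0, 1], [1, 2, 1, 0, 0], [0, 1, 2, 1, 0], [0, 0, 1, 2, 1], [1, 0, 0, 1, 2]]
M^3 = [[0, 1, 3, 3, 1], [1, 0, 1, 3, 3], [3, 1, 0, 1, 3], [3, 3, 1, 0, 1], [1, 3, 3, 1, 0]]

1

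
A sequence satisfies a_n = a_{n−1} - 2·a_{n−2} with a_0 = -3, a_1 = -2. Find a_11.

-112

With companion matrix C = [[1, -2], [1, 0]], [a_n, a_{n−1}]ᵀ = C·[a_{n−1}, a_{n−2}]ᵀ, so [a_11, a_10]ᵀ = C¹⁰·[a_1, a_0]ᵀ.
C¹⁰ = [[23, 22], [-11, 34]], giving [a_11, a_10]ᵀ = [[-112], [-80]].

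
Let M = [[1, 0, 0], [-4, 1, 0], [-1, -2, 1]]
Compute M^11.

[[1, 0, 0], [-44, 1, 0], [429, -22, 1]]

M = I + N where N = [[0, 0, 0], [-4, 0, 0], [-1, -2, 0]] is strictly lower-triangular, so N^3 = 0.
(I + N)^11 = I + 11·N + 55·N^2 = [[1, 0, 0], [-44, 1, 0], [429, -22, 1]].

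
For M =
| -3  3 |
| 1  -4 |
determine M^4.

M^2 = [[12, -21], [-7, 19]]
M^3 = [[-57, 120], [40, -97]]
M^4 = [[291, -651], [-217, 508]]

[[291, -651], [-217, 508]]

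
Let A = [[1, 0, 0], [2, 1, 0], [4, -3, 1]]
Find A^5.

A = I + N where N = [[0, 0, 0], [2, 0, 0], [4, -3, 0]] is strictly lower-triangular, so N^3 = 0.
(I + N)^5 = I + 5·N + 10·N^2 = [[1, 0, 0], [10, 1, 0], [-40, -15, 1]].

[[1, 0, 0], [10, 1, 0], [-40, -15, 1]]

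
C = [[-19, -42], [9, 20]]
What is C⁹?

tr C = 1 and det C = -2, so the characteristic polynomial is λ² − (1)λ + (-2) with roots -1 and 2.
Eigenvectors give P = [[7, -2], [-3, 1]] with P⁻¹ = [[1, 2], [3, 7]], and C = P·diag(-1, 2)·P⁻¹.
Then C⁹ = P·diag(-1, 512)·P⁻¹ = [[-7, -1024], [3, 512]] · [[1, 2], [3, 7]] = [[-3079, -7182], [1539, 3590]].

[[-3079, -7182], [1539, 3590]]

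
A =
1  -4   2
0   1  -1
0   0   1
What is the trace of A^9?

3

A = I + N where N = [[0, -4, 2], [0, 0, -1], [0, 0, 0]] is strictly upper-triangular, so N^3 = 0.
(I + N)^9 = I + 9·N + 36·N^2 = [[1, -36, 162], [0, 1, -9], [0, 0, 1]].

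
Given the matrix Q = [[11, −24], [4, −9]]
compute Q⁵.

tr Q = 2 and det Q = −3, so the characteristic polynomial is λ² − (2)λ + (−3) with roots 3 and −1.
Eigenvectors give P = [[3, −2], [1, −1]] with P⁻¹ = [[1, −2], [1, −3]], and Q = P·diag(3, −1)·P⁻¹.
Then Q⁵ = P·diag(243, −1)·P⁻¹ = [[729, 2], [243, 1]] · [[1, −2], [1, −3]] = [[731, −1464], [244, −489]].

[[731, −1464], [244, −489]]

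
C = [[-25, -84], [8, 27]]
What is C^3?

[[-169, -588], [56, 195]]

tr C = 2 and det C = -3, so the characteristic polynomial is λ² − (2)λ + (-3) with roots -1 and 3.
Eigenvectors give P = [[7, 3], [-2, -1]] with P⁻¹ = [[1, 3], [-2, -7]], and C = P·diag(-1, 3)·P⁻¹.
Then C^3 = P·diag(-1, 27)·P⁻¹ = [[-7, 81], [2, -27]] · [[1, 3], [-2, -7]] = [[-169, -588], [56, 195]].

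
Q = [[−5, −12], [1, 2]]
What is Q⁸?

[[1021, 3060], [−255, −764]]

tr Q = −3 and det Q = 2, so the characteristic polynomial is λ² − (−3)λ + (2) with roots −2 and −1.
Eigenvectors give P = [[4, −3], [−1, 1]] with P⁻¹ = [[1, 3], [1, 4]], and Q = P·diag(−2, −1)·P⁻¹.
Then Q⁸ = P·diag(256, 1)·P⁻¹ = [[1024, −3], [−256, 1]] · [[1, 3], [1, 4]] = [[1021, 3060], [−255, −764]].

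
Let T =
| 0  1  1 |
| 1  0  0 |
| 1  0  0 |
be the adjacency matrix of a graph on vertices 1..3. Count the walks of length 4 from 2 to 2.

2

The number of length-4 walks from vertex 2 to vertex 2 is entry (2,2) of T⁴, where T is the adjacency matrix.
T² = [[2, 0, 0], [0, 1, 1], [0, 1, 1]]
T³ = [[0, 2, 2], [2, 0, 0], [2, 0, 0]]
T⁴ = [[4, 0, 0], [0, 2, 2], [0, 2, 2]]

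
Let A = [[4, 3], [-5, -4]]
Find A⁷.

[[4, 3], [-5, -4]]

A² = I (check: tr A = 0 and det A = -1), so A⁷ = A since 7 is odd.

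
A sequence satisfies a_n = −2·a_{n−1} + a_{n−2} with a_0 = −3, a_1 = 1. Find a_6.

−157

With companion matrix T = [[−2, 1], [1, 0]], [a_n, a_{n−1}]ᵀ = T·[a_{n−1}, a_{n−2}]ᵀ, so [a_6, a_5]ᵀ = T⁵·[a_1, a_0]ᵀ.
T⁵ = [[−70, 29], [29, −12]], giving [a_6, a_5]ᵀ = [[−157], [65]].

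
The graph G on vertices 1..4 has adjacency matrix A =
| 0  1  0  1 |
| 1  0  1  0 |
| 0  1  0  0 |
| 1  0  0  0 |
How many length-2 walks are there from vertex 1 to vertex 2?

0

The number of length-2 walks from vertex 1 to vertex 2 is entry (1,2) of A², where A is the adjacency matrix.
A² = [[2, 0, 1, 0], [0, 2, 0, 1], [1, 0, 1, 0], [0, 1, 0, 1]]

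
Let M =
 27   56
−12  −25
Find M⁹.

[[137787, 275576], [−59052, −118105]]

tr M = 2 and det M = −3, so the characteristic polynomial is λ² − (2)λ + (−3) with roots 3 and −1.
Eigenvectors give P = [[7, −2], [−3, 1]] with P⁻¹ = [[1, 2], [3, 7]], and M = P·diag(3, −1)·P⁻¹.
Then M⁹ = P·diag(19683, −1)·P⁻¹ = [[137781, 2], [−59049, −1]] · [[1, 2], [3, 7]] = [[137787, 275576], [−59052, −118105]].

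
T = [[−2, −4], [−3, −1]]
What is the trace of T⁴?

T² = [[16, 12], [9, 13]]
T³ = [[−68, −76], [−57, −49]]
T⁴ = [[364, 348], [261, 277]]

641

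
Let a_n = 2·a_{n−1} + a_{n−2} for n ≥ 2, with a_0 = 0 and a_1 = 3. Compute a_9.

With companion matrix B = [[2, 1], [1, 0]], [a_n, a_{n−1}]ᵀ = B·[a_{n−1}, a_{n−2}]ᵀ, so [a_9, a_8]ᵀ = B⁸·[a_1, a_0]ᵀ.
B⁸ = [[985, 408], [408, 169]], giving [a_9, a_8]ᵀ = [[2955], [1224]].

2955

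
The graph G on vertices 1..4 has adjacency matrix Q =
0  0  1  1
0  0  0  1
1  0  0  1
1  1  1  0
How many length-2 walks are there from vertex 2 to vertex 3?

1

The number of length-2 walks from vertex 2 to vertex 3 is entry (2,3) of Q², where Q is the adjacency matrix.
Q² = [[2, 1, 1, 1], [1, 1, 1, 0], [1, 1, 2, 1], [1, 0, 1, 3]]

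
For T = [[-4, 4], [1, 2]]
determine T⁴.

[[416, -224], [-56, 80]]

T² = [[20, -8], [-2, 8]]
T³ = [[-88, 64], [16, 8]]
T⁴ = [[416, -224], [-56, 80]]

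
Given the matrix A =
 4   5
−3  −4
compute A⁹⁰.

[[1, 0], [0, 1]]

A² = I (check: tr A = 0 and det A = −1), so A⁹⁰ = I since 90 is even.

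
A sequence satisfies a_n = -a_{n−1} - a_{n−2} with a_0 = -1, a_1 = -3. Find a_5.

4

With companion matrix M = [[-1, -1], [1, 0]], [a_n, a_{n−1}]ᵀ = M·[a_{n−1}, a_{n−2}]ᵀ, so [a_5, a_4]ᵀ = M^4·[a_1, a_0]ᵀ.
M^4 = [[-1, -1], [1, 0]], giving [a_5, a_4]ᵀ = [[4], [-3]].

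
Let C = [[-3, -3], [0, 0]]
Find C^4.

[[81, 81], [0, 0]]

C^2 = [[9, 9], [0, 0]]
C^3 = [[-27, -27], [0, 0]]
C^4 = [[81, 81], [0, 0]]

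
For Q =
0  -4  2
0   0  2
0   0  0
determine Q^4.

[[0, 0, 0], [0, 0, 0], [0, 0, 0]]

Q is strictly triangular, hence nilpotent: Q^3 = 0, so Q^4 = 0.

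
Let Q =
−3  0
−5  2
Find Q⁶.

tr Q = −1 and det Q = −6, so the characteristic polynomial is λ² − (−1)λ + (−6) with roots 2 and −3.
Eigenvectors give P = [[0, −1], [1, −1]] with P⁻¹ = [[−1, 1], [−1, 0]], and Q = P·diag(2, −3)·P⁻¹.
Then Q⁶ = P·diag(64, 729)·P⁻¹ = [[0, −729], [64, −729]] · [[−1, 1], [−1, 0]] = [[729, 0], [665, 64]].

[[729, 0], [665, 64]]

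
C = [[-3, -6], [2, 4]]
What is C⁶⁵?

C² = C (a projection; rank 1, trace 1), so C⁶⁵ = C.

[[-3, -6], [2, 4]]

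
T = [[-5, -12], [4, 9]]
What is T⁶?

tr T = 4 and det T = 3, so the characteristic polynomial is λ² − (4)λ + (3) with roots 3 and 1.
Eigenvectors give P = [[-3, -2], [2, 1]] with P⁻¹ = [[1, 2], [-2, -3]], and T = P·diag(3, 1)·P⁻¹.
Then T⁶ = P·diag(729, 1)·P⁻¹ = [[-2187, -2], [1458, 1]] · [[1, 2], [-2, -3]] = [[-2183, -4368], [1456, 2913]].

[[-2183, -4368], [1456, 2913]]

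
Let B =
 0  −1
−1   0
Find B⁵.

B² = I (check: tr B = 0 and det B = −1), so B⁵ = B since 5 is odd.

[[0, −1], [−1, 0]]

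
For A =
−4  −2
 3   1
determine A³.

A² = [[10, 6], [−9, −5]]
A³ = [[−22, −14], [21, 13]]

[[−22, −14], [21, 13]]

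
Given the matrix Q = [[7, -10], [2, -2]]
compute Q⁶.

[[3389, -6650], [1330, -2596]]

tr Q = 5 and det Q = 6, so the characteristic polynomial is λ² − (5)λ + (6) with roots 3 and 2.
Eigenvectors give P = [[5, 2], [2, 1]] with P⁻¹ = [[1, -2], [-2, 5]], and Q = P·diag(3, 2)·P⁻¹.
Then Q⁶ = P·diag(729, 64)·P⁻¹ = [[3645, 128], [1458, 64]] · [[1, -2], [-2, 5]] = [[3389, -6650], [1330, -2596]].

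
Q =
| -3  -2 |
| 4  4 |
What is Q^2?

[[1, -2], [4, 8]]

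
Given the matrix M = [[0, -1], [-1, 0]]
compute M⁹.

M² = I (check: tr M = 0 and det M = -1), so M⁹ = M since 9 is odd.

[[0, -1], [-1, 0]]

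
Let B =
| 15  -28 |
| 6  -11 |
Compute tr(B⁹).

19684

tr B = 4 and det B = 3, so the characteristic polynomial is λ² − (4)λ + (3) with roots 3 and 1.
Eigenvectors give P = [[-7, 2], [-3, 1]] with P⁻¹ = [[-1, 2], [-3, 7]], and B = P·diag(3, 1)·P⁻¹.
Then B⁹ = P·diag(19683, 1)·P⁻¹ = [[-137781, 2], [-59049, 1]] · [[-1, 2], [-3, 7]] = [[137775, -275548], [59046, -118091]].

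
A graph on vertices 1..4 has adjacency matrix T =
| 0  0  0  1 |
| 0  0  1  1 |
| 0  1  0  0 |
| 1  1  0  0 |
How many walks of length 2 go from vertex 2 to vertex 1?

The number of length-2 walks from vertex 2 to vertex 1 is entry (2,1) of T², where T is the adjacency matrix.
T² = [[1, 1, 0, 0], [1, 2, 0, 0], [0, 0, 1, 1], [0, 0, 1, 2]]

1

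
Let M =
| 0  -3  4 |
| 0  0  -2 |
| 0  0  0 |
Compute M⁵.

[[0, 0, 0], [0, 0, 0], [0, 0, 0]]

M is strictly triangular, hence nilpotent: M³ = 0, so M⁵ = 0.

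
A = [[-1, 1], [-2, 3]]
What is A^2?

[[-1, 2], [-4, 7]]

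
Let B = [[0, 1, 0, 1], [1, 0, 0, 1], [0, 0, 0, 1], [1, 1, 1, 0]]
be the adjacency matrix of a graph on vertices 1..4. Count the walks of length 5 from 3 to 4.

The number of length-5 walks from vertex 3 to vertex 4 is entry (3,4) of B⁵, where B is the adjacency matrix.
B² = [[2, 1, 1, 1], [1, 2, 1, 1], [1, 1, 1, 0], [1, 1, 0, 3]]
B³ = [[2, 3, 1, 4], [3, 2, 1, 4], [1, 1, 0, 3], [4, 4, 3, 2]]
B⁴ = [[7, 6, 4, 6], [6, 7, 4, 6], [4, 4, 3, 2], [6, 6, 2, 11]]
B⁵ = [[12, 13, 6, 17], [13, 12, 6, 17], [6, 6, 2, 11], [17, 17, 11, 14]]

11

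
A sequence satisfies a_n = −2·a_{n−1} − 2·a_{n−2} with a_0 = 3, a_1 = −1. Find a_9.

−16

With companion matrix M = [[−2, −2], [1, 0]], [a_n, a_{n−1}]ᵀ = M·[a_{n−1}, a_{n−2}]ᵀ, so [a_9, a_8]ᵀ = M⁸·[a_1, a_0]ᵀ.
M⁸ = [[16, 0], [0, 16]], giving [a_9, a_8]ᵀ = [[−16], [48]].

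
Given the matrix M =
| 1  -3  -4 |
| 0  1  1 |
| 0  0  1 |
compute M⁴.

[[1, -12, -34], [0, 1, 4], [0, 0, 1]]

M = I + N where N = [[0, -3, -4], [0, 0, 1], [0, 0, 0]] is strictly upper-triangular, so N³ = 0.
(I + N)⁴ = I + 4·N + 6·N² = [[1, -12, -34], [0, 1, 4], [0, 0, 1]].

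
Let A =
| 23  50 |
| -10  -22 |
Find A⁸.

[[31781, 63050], [-12610, -24964]]

tr A = 1 and det A = -6, so the characteristic polynomial is λ² − (1)λ + (-6) with roots -2 and 3.
Eigenvectors give P = [[-2, 5], [1, -2]] with P⁻¹ = [[2, 5], [1, 2]], and A = P·diag(-2, 3)·P⁻¹.
Then A⁸ = P·diag(256, 6561)·P⁻¹ = [[-512, 32805], [256, -13122]] · [[2, 5], [1, 2]] = [[31781, 63050], [-12610, -24964]].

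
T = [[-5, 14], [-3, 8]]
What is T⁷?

tr T = 3 and det T = 2, so the characteristic polynomial is λ² − (3)λ + (2) with roots 1 and 2.
Eigenvectors give P = [[7, 2], [3, 1]] with P⁻¹ = [[1, -2], [-3, 7]], and T = P·diag(1, 2)·P⁻¹.
Then T⁷ = P·diag(1, 128)·P⁻¹ = [[7, 256], [3, 128]] · [[1, -2], [-3, 7]] = [[-761, 1778], [-381, 890]].

[[-761, 1778], [-381, 890]]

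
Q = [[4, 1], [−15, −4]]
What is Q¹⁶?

[[1, 0], [0, 1]]

Q² = I (check: tr Q = 0 and det Q = −1), so Q¹⁶ = I since 16 is even.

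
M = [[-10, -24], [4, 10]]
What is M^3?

tr M = 0 and det M = -4, so the characteristic polynomial is λ² − (0)λ + (-4) with roots -2 and 2.
Eigenvectors give P = [[-3, -2], [1, 1]] with P⁻¹ = [[-1, -2], [1, 3]], and M = P·diag(-2, 2)·P⁻¹.
Then M^3 = P·diag(-8, 8)·P⁻¹ = [[24, -16], [-8, 8]] · [[-1, -2], [1, 3]] = [[-40, -96], [16, 40]].

[[-40, -96], [16, 40]]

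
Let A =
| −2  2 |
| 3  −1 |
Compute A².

[[10, −6], [−9, 7]]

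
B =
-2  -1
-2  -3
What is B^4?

[[86, 85], [170, 171]]

B^2 = [[6, 5], [10, 11]]
B^3 = [[-22, -21], [-42, -43]]
B^4 = [[86, 85], [170, 171]]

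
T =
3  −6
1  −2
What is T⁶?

[[3, −6], [1, −2]]

T² = T (a projection; rank 1, trace 1), so T⁶ = T.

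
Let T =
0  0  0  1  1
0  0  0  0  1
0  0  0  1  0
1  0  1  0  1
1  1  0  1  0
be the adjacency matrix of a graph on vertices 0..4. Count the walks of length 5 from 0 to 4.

The number of length-5 walks from vertex 0 to vertex 4 is entry (0,4) of T⁵, where T is the adjacency matrix.
T² = [[2, 1, 1, 1, 1], [1, 1, 0, 1, 0], [1, 0, 1, 0, 1], [1, 1, 0, 3, 1], [1, 0, 1, 1, 3]]
T³ = [[2, 1, 1, 4, 4], [1, 0, 1, 1, 3], [1, 1, 0, 3, 1], [4, 1, 3, 2, 5], [4, 3, 1, 5, 2]]
T⁴ = [[8, 4, 4, 7, 7], [4, 3, 1, 5, 2], [4, 1, 3, 2, 5], [7, 5, 2, 12, 7], [7, 2, 5, 7, 12]]
T⁵ = [[14, 7, 7, 19, 19], [7, 2, 5, 7, 12], [7, 5, 2, 12, 7], [19, 7, 12, 16, 24], [19, 12, 7, 24, 16]]

19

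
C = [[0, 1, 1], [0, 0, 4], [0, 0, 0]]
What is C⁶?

C is strictly triangular, hence nilpotent: C³ = 0, so C⁶ = 0.

[[0, 0, 0], [0, 0, 0], [0, 0, 0]]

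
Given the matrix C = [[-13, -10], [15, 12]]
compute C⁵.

[[-793, -550], [825, 582]]

tr C = -1 and det C = -6, so the characteristic polynomial is λ² − (-1)λ + (-6) with roots 2 and -3.
Eigenvectors give P = [[-2, -1], [3, 1]] with P⁻¹ = [[1, 1], [-3, -2]], and C = P·diag(2, -3)·P⁻¹.
Then C⁵ = P·diag(32, -243)·P⁻¹ = [[-64, 243], [96, -243]] · [[1, 1], [-3, -2]] = [[-793, -550], [825, 582]].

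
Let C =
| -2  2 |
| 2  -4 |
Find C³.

C² = [[8, -12], [-12, 20]]
C³ = [[-40, 64], [64, -104]]

[[-40, 64], [64, -104]]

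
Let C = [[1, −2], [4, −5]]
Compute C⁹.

tr C = −4 and det C = 3, so the characteristic polynomial is λ² − (−4)λ + (3) with roots −3 and −1.
Eigenvectors give P = [[1, 1], [2, 1]] with P⁻¹ = [[−1, 1], [2, −1]], and C = P·diag(−3, −1)·P⁻¹.
Then C⁹ = P·diag(−19683, −1)·P⁻¹ = [[−19683, −1], [−39366, −1]] · [[−1, 1], [2, −1]] = [[19681, −19682], [39364, −39365]].

[[19681, −19682], [39364, −39365]]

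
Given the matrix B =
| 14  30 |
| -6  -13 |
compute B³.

tr B = 1 and det B = -2, so the characteristic polynomial is λ² − (1)λ + (-2) with roots 2 and -1.
Eigenvectors give P = [[-5, 2], [2, -1]] with P⁻¹ = [[-1, -2], [-2, -5]], and B = P·diag(2, -1)·P⁻¹.
Then B³ = P·diag(8, -1)·P⁻¹ = [[-40, -2], [16, 1]] · [[-1, -2], [-2, -5]] = [[44, 90], [-18, -37]].

[[44, 90], [-18, -37]]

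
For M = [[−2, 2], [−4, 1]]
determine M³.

M² = [[−4, −2], [4, −7]]
M³ = [[16, −10], [20, 1]]

[[16, −10], [20, 1]]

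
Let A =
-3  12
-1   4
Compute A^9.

[[-3, 12], [-1, 4]]

A² = A (a projection; rank 1, trace 1), so A^9 = A.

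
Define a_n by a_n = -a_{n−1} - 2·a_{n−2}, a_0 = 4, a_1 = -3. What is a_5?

With companion matrix A = [[-1, -2], [1, 0]], [a_n, a_{n−1}]ᵀ = A·[a_{n−1}, a_{n−2}]ᵀ, so [a_5, a_4]ᵀ = A⁴·[a_1, a_0]ᵀ.
A⁴ = [[-1, -6], [3, 2]], giving [a_5, a_4]ᵀ = [[-21], [-1]].

-21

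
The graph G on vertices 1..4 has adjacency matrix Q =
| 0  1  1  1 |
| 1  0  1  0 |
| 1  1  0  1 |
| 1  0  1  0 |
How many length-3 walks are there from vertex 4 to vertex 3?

5

The number of length-3 walks from vertex 4 to vertex 3 is entry (4,3) of Q^3, where Q is the adjacency matrix.
Q^2 = [[3, 1, 2, 1], [1, 2, 1, 2], [2, 1, 3, 1], [1, 2, 1, 2]]
Q^3 = [[4, 5, 5, 5], [5, 2, 5, 2], [5, 5, 4, 5], [5, 2, 5, 2]]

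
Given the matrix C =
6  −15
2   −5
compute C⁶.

C² = C (a projection; rank 1, trace 1), so C⁶ = C.

[[6, −15], [2, −5]]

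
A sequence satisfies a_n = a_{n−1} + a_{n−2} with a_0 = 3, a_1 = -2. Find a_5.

With companion matrix C = [[1, 1], [1, 0]], [a_n, a_{n−1}]ᵀ = C·[a_{n−1}, a_{n−2}]ᵀ, so [a_5, a_4]ᵀ = C^4·[a_1, a_0]ᵀ.
C^4 = [[5, 3], [3, 2]], giving [a_5, a_4]ᵀ = [[-1], [0]].

-1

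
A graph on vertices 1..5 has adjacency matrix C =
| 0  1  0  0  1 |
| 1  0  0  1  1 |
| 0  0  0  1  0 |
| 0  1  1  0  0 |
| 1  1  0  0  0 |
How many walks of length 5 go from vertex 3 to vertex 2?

The number of length-5 walks from vertex 3 to vertex 2 is entry (3,2) of C⁵, where C is the adjacency matrix.
C² = [[2, 1, 0, 1, 1], [1, 3, 1, 0, 1], [0, 1, 1, 0, 0], [1, 0, 0, 2, 1], [1, 1, 0, 1, 2]]
C³ = [[2, 4, 1, 1, 3], [4, 2, 0, 4, 4], [1, 0, 0, 2, 1], [1, 4, 2, 0, 1], [3, 4, 1, 1, 2]]
C⁴ = [[7, 6, 1, 5, 6], [6, 12, 4, 2, 6], [1, 4, 2, 0, 1], [5, 2, 0, 6, 5], [6, 6, 1, 5, 7]]
C⁵ = [[12, 18, 5, 7, 13], [18, 14, 2, 16, 18], [5, 2, 0, 6, 5], [7, 16, 6, 2, 7], [13, 18, 5, 7, 12]]

2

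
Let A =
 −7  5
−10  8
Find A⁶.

tr A = 1 and det A = −6, so the characteristic polynomial is λ² − (1)λ + (−6) with roots −2 and 3.
Eigenvectors give P = [[1, −1], [1, −2]] with P⁻¹ = [[2, −1], [1, −1]], and A = P·diag(−2, 3)·P⁻¹.
Then A⁶ = P·diag(64, 729)·P⁻¹ = [[64, −729], [64, −1458]] · [[2, −1], [1, −1]] = [[−601, 665], [−1330, 1394]].

[[−601, 665], [−1330, 1394]]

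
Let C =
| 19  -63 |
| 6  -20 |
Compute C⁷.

tr C = -1 and det C = -2, so the characteristic polynomial is λ² − (-1)λ + (-2) with roots 1 and -2.
Eigenvectors give P = [[-7, 3], [-2, 1]] with P⁻¹ = [[-1, 3], [-2, 7]], and C = P·diag(1, -2)·P⁻¹.
Then C⁷ = P·diag(1, -128)·P⁻¹ = [[-7, -384], [-2, -128]] · [[-1, 3], [-2, 7]] = [[775, -2709], [258, -902]].

[[775, -2709], [258, -902]]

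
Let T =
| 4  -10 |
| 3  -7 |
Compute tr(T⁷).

-129

tr T = -3 and det T = 2, so the characteristic polynomial is λ² − (-3)λ + (2) with roots -1 and -2.
Eigenvectors give P = [[2, -5], [1, -3]] with P⁻¹ = [[3, -5], [1, -2]], and T = P·diag(-1, -2)·P⁻¹.
Then T⁷ = P·diag(-1, -128)·P⁻¹ = [[-2, 640], [-1, 384]] · [[3, -5], [1, -2]] = [[634, -1270], [381, -763]].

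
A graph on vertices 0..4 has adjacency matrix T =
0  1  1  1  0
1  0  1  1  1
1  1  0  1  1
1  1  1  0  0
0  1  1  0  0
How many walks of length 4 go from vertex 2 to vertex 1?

The number of length-4 walks from vertex 2 to vertex 1 is entry (2,1) of T⁴, where T is the adjacency matrix.
T² = [[3, 2, 2, 2, 2], [2, 4, 3, 2, 1], [2, 3, 4, 2, 1], [2, 2, 2, 3, 2], [2, 1, 1, 2, 2]]
T³ = [[6, 9, 9, 7, 4], [9, 8, 9, 9, 7], [9, 9, 8, 9, 7], [7, 9, 9, 6, 4], [4, 7, 7, 4, 2]]
T⁴ = [[25, 26, 26, 24, 18], [26, 34, 33, 26, 17], [26, 33, 34, 26, 17], [24, 26, 26, 25, 18], [18, 17, 17, 18, 14]]

33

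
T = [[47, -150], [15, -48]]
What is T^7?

[[20963, -69450], [6945, -23022]]

tr T = -1 and det T = -6, so the characteristic polynomial is λ² − (-1)λ + (-6) with roots 2 and -3.
Eigenvectors give P = [[10, 3], [3, 1]] with P⁻¹ = [[1, -3], [-3, 10]], and T = P·diag(2, -3)·P⁻¹.
Then T^7 = P·diag(128, -2187)·P⁻¹ = [[1280, -6561], [384, -2187]] · [[1, -3], [-3, 10]] = [[20963, -69450], [6945, -23022]].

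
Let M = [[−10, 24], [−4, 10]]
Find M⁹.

tr M = 0 and det M = −4, so the characteristic polynomial is λ² − (0)λ + (−4) with roots 2 and −2.
Eigenvectors give P = [[−2, 3], [−1, 1]] with P⁻¹ = [[1, −3], [1, −2]], and M = P·diag(2, −2)·P⁻¹.
Then M⁹ = P·diag(512, −512)·P⁻¹ = [[−1024, −1536], [−512, −512]] · [[1, −3], [1, −2]] = [[−2560, 6144], [−1024, 2560]].

[[−2560, 6144], [−1024, 2560]]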